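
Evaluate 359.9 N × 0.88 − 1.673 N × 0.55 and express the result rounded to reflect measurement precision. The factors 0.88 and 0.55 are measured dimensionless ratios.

3.2 × 10^2 N

359.9 × 0.88 = 316.712 → 3.2 × 10^2 N (2 s.f., last digit at the 10^1 place).
1.673 × 0.55 = 0.92015 → 9.2 × 10^-1 N (2 s.f., last digit at the 10^-2 place).
Difference: 315.79185 N; keep the coarser place, 10^1.
Result: 3.2 × 10^2 N.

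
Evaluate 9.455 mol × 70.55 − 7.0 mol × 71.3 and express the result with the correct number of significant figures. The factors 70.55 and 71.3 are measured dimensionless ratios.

9.455 × 70.55 = 667.05025 → 667.1 mol (4 s.f., last digit at the 10^-1 place).
7.0 × 71.3 = 499.1 → 5.0 × 10^2 mol (2 s.f., last digit at the 10^1 place).
Difference: 167.95025 mol; keep the coarser place, 10^1.
Result: 1.7 × 10^2 mol.

1.7 × 10^2 mol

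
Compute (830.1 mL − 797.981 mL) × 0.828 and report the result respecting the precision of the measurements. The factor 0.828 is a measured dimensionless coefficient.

830.1 mL − 797.981 mL = 32.119 mL; the difference is limited to 1 decimal place (3 s.f.).
Carrying full precision, 32.119 × 0.828 = 26.594532 mL; 0.828 has 3 s.f., so the result keeps min(3, 3) = 3 s.f.
Rounded to 3 significant figures: 26.6 mL.

26.6 mL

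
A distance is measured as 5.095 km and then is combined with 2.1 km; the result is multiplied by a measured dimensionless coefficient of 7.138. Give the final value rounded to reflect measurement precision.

51 km

5.095 km + 2.1 km = 7.195 km; the sum is limited to 1 decimal place (2 s.f.).
Carrying full precision, 7.195 × 7.138 = 51.35791 km; 7.138 has 4 s.f., so the result keeps min(2, 4) = 2 s.f.
Rounded to 2 significant figures: 51 km.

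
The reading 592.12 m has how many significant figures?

5

592.12: every digit is nonzero and significant.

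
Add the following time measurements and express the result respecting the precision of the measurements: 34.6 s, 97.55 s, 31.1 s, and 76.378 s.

239.6 s

34.6 s + 97.55 s + 31.1 s + 76.378 s = 239.628 s.
Addition/subtraction keeps the fewest decimal places: 34.6 → 1 decimal place, 97.55 → 2 decimal places, 31.1 → 1 decimal place, 76.378 → 3 decimal places; limit is 1.
Rounded to 1 decimal place: 239.6 s.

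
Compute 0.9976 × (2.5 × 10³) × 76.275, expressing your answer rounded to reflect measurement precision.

1.9 × 10⁵

0.9976 × (2.5 × 10³) × 76.275 = 190229.85
Multiplication/division keeps the fewest significant figures: 0.9976 → 4 s.f., 2.5 × 10³ → 2 s.f., 76.275 → 5 s.f.; limit is 2.
Rounded to 2 significant figures: 1.9 × 10⁵.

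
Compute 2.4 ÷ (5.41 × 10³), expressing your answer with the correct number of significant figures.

2.4 ÷ (5.41 × 10³) = 0.000443622920518…
Multiplication/division keeps the fewest significant figures: 2.4 → 2 s.f., 5.41 × 10³ → 3 s.f.; limit is 2.
Rounded to 2 significant figures: 4.4 × 10⁻⁴.

4.4 × 10⁻⁴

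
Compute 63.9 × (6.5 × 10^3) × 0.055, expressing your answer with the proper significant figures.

2.3 × 10^4

63.9 × (6.5 × 10^3) × 0.055 = 22844.25
Multiplication/division keeps the fewest significant figures: 63.9 → 3 s.f., 6.5 × 10^3 → 2 s.f., 0.055 → 2 s.f.; limit is 2.
Rounded to 2 significant figures: 2.3 × 10^4.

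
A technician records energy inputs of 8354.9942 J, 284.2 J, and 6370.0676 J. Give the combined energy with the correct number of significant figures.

15009.3 J

8354.9942 J + 284.2 J + 6370.0676 J = 15009.2618 J.
Addition/subtraction keeps the fewest decimal places: 8354.9942 → 4 decimal places, 284.2 → 1 decimal place, 6370.0676 → 4 decimal places; limit is 1.
Rounded to 1 decimal place: 15009.3 J.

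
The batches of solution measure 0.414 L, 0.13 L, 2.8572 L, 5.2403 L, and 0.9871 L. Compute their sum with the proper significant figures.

0.414 L + 0.13 L + 2.8572 L + 5.2403 L + 0.9871 L = 9.6286 L.
Addition/subtraction keeps the fewest decimal places: 0.414 → 3 decimal places, 0.13 → 2 decimal places, 2.8572 → 4 decimal places, 5.2403 → 4 decimal places, 0.9871 → 4 decimal places; limit is 2.
Rounded to 2 decimal places: 9.63 L.

9.63 L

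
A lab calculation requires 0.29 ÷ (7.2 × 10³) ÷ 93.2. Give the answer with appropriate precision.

4.3 × 10⁻⁷

0.29 ÷ (7.2 × 10³) ÷ 93.2 = 4.32164997616 × 10^-7…
Multiplication/division keeps the fewest significant figures: 0.29 → 2 s.f., 7.2 × 10³ → 2 s.f., 93.2 → 3 s.f.; limit is 2.
Rounded to 2 significant figures: 4.3 × 10⁻⁷.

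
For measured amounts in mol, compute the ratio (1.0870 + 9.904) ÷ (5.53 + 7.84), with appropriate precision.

1.0870 + 9.904 = 10.9910, limited to 3 d.p. → 5 s.f.; 5.53 + 7.84 = 13.37, limited to 2 d.p. → 4 s.f.
Carrying full precision, 10.9910 ÷ 13.37 = 0.822064323111…; keep min(5, 4) = 4 s.f.
Rounded to 4 significant figures: 0.8221.

0.8221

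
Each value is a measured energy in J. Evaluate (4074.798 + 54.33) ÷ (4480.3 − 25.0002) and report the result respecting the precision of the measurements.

4074.798 + 54.33 = 4129.128, limited to 2 d.p. → 6 s.f.; 4480.3 − 25.0002 = 4455.2998, limited to 1 d.p. → 5 s.f.
Carrying full precision, 4129.128 ÷ 4455.2998 = 0.926790156748…; keep min(6, 5) = 5 s.f.
Rounded to 5 significant figures: 0.92679.

0.92679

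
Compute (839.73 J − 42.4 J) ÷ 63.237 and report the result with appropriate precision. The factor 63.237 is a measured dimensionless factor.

12.61 J

839.73 J − 42.4 J = 797.33 J; the difference is limited to 1 decimal place (4 s.f.).
Carrying full precision, 797.33 ÷ 63.237 = 12.6085993959… J; 63.237 has 5 s.f., so the result keeps min(4, 5) = 4 s.f.
Rounded to 4 significant figures: 12.61 J.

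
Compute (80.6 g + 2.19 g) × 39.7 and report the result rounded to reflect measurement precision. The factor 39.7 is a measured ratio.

3.29 × 10³ g

80.6 g + 2.19 g = 82.79 g; the sum is limited to 1 decimal place (3 s.f.).
Carrying full precision, 82.79 × 39.7 = 3286.763 g; 39.7 has 3 s.f., so the result keeps min(3, 3) = 3 s.f.
Rounded to 3 significant figures: 3.29 × 10³ g.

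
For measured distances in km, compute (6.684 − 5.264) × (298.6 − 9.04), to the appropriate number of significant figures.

6.684 − 5.264 = 1.420, limited to 3 d.p. → 4 s.f.; 298.6 − 9.04 = 289.56, limited to 1 d.p. → 4 s.f.
Carrying full precision, 1.420 × 289.56 = 411.1752; keep min(4, 4) = 4 s.f.
Rounded to 4 significant figures: 411.2 km².

411.2 km²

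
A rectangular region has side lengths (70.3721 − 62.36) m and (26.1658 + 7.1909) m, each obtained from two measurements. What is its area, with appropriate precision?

70.3721 − 62.36 = 8.0121, limited to 2 d.p. → 3 s.f.; 26.1658 + 7.1909 = 33.3567, limited to 4 d.p. → 6 s.f.
Carrying full precision, 8.0121 × 33.3567 = 267.25721607; keep min(3, 6) = 3 s.f.
Rounded to 3 significant figures: 267 m².

267 m²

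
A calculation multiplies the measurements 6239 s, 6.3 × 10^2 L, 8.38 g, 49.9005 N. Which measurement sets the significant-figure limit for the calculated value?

6239 s → 4 s.f.; 6.3 × 10^2 L → 2 s.f.; 8.38 g → 3 s.f.; 49.9005 N → 6 s.f.
The fewest is 2 significant figures, from 6.3 × 10^2 L.

6.3 × 10^2 L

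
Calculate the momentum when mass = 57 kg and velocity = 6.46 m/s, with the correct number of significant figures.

momentum = 57 kg × 6.46 m/s = 368.22 kg·m/s.
57 has 2 significant figures; 6.46 has 3.
Division/multiplication keeps the fewest: 2 significant figures.
Rounded: 3.7 × 10^2 kg·m/s.

3.7 × 10^2 kg·m/s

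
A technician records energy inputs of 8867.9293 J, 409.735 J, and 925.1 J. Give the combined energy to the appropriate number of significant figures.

8867.9293 J + 409.735 J + 925.1 J = 10202.7643 J.
Addition/subtraction keeps the fewest decimal places: 8867.9293 → 4 decimal places, 409.735 → 3 decimal places, 925.1 → 1 decimal place; limit is 1.
Rounded to 1 decimal place: 10202.8 J.

10202.8 J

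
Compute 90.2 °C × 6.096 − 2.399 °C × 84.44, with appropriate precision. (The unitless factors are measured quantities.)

90.2 × 6.096 = 549.8592 → 5.50 × 10² °C (3 s.f., last digit at the 10^0 place).
2.399 × 84.44 = 202.57156 → 202.6 °C (4 s.f., last digit at the 10^-1 place).
Difference: 347.28764 °C; keep the coarser place, 10^0.
Result: 347 °C.

347 °C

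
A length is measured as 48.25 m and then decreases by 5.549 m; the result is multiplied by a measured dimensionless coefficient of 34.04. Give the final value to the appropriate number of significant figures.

48.25 m − 5.549 m = 42.701 m; the difference is limited to 2 decimal places (4 s.f.).
Carrying full precision, 42.701 × 34.04 = 1453.54204 m; 34.04 has 4 s.f., so the result keeps min(4, 4) = 4 s.f.
Rounded to 4 significant figures: 1454 m.

1454 m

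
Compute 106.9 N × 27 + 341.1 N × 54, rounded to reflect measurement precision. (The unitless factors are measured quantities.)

2.1 × 10⁴ N

106.9 × 27 = 2886.3 → 2.9 × 10³ N (2 s.f., last digit at the 10^2 place).
341.1 × 54 = 18419.4 → 1.8 × 10⁴ N (2 s.f., last digit at the 10^3 place).
Sum: 21305.7 N; keep the coarser place, 10^3.
Result: 2.1 × 10⁴ N.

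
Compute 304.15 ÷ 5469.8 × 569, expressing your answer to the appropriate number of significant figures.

304.15 ÷ 5469.8 × 569 = 31.6394292296…
Multiplication/division keeps the fewest significant figures: 304.15 → 5 s.f., 5469.8 → 5 s.f., 569 → 3 s.f.; limit is 3.
Rounded to 3 significant figures: 31.6.

31.6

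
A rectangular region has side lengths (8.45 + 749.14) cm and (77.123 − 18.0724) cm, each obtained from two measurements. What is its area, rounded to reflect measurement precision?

44736 cm²

8.45 + 749.14 = 757.59, limited to 2 d.p. → 5 s.f.; 77.123 − 18.0724 = 59.0506, limited to 3 d.p. → 5 s.f.
Carrying full precision, 757.59 × 59.0506 = 44736.144054; keep min(5, 5) = 5 s.f.
Rounded to 5 significant figures: 44736 cm².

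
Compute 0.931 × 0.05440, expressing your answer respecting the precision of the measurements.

0.931 × 0.05440 = 0.0506464
Multiplication/division keeps the fewest significant figures: 0.931 → 3 s.f., 0.05440 → 4 s.f.; limit is 3.
Rounded to 3 significant figures: 0.0506.

0.0506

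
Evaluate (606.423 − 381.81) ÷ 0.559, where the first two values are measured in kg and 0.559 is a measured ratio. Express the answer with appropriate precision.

606.423 kg − 381.81 kg = 224.613 kg; the difference is limited to 2 decimal places (5 s.f.).
Carrying full precision, 224.613 ÷ 0.559 = 401.81216458… kg; 0.559 has 3 s.f., so the result keeps min(5, 3) = 3 s.f.
Rounded to 3 significant figures: 402 kg.

402 kg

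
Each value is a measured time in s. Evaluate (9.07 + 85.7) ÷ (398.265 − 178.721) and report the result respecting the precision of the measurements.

9.07 + 85.7 = 94.77, limited to 1 d.p. → 3 s.f.; 398.265 − 178.721 = 219.544, limited to 3 d.p. → 6 s.f.
Carrying full precision, 94.77 ÷ 219.544 = 0.431667456182…; keep min(3, 6) = 3 s.f.
Rounded to 3 significant figures: 0.432.

0.432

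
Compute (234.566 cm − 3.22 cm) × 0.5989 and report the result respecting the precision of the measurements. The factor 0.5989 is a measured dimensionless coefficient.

138.6 cm

234.566 cm − 3.22 cm = 231.346 cm; the difference is limited to 2 decimal places (5 s.f.).
Carrying full precision, 231.346 × 0.5989 = 138.5531194 cm; 0.5989 has 4 s.f., so the result keeps min(5, 4) = 4 s.f.
Rounded to 4 significant figures: 138.6 cm.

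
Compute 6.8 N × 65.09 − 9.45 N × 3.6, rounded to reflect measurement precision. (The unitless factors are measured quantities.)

6.8 × 65.09 = 442.612 → 4.4 × 10^2 N (2 s.f., last digit at the 10^1 place).
9.45 × 3.6 = 34.02 → 34 N (2 s.f., last digit at the 10^0 place).
Difference: 408.592 N; keep the coarser place, 10^1.
Result: 4.1 × 10^2 N.

4.1 × 10^2 N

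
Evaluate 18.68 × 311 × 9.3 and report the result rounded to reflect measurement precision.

5.4 × 10^4

18.68 × 311 × 9.3 = 54028.164
Multiplication/division keeps the fewest significant figures: 18.68 → 4 s.f., 311 → 3 s.f., 9.3 → 2 s.f.; limit is 2.
Rounded to 2 significant figures: 5.4 × 10^4.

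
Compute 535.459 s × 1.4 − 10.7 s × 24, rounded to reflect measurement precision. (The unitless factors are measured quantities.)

535.459 × 1.4 = 749.6426 → 7.5 × 10² s (2 s.f., last digit at the 10^1 place).
10.7 × 24 = 256.8 → 2.6 × 10² s (2 s.f., last digit at the 10^1 place).
Difference: 492.8426 s; keep the coarser place, 10^1.
Result: 4.9 × 10² s.

4.9 × 10² s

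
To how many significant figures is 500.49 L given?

500.49: zeros between nonzero digits are significant.

5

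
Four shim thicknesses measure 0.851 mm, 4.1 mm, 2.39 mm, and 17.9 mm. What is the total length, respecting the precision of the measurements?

0.851 mm + 4.1 mm + 2.39 mm + 17.9 mm = 25.241 mm.
Addition/subtraction keeps the fewest decimal places: 0.851 → 3 decimal places, 4.1 → 1 decimal place, 2.39 → 2 decimal places, 17.9 → 1 decimal place; limit is 1.
Rounded to 1 decimal place: 25.2 mm.

25.2 mm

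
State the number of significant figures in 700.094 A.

6

700.094: zeros between nonzero digits are significant.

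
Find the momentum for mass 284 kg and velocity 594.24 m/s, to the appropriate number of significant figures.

1.69 × 10^5 kg·m/s

momentum = 284 kg × 594.24 m/s = 168764.16 kg·m/s.
284 has 3 significant figures; 594.24 has 5.
Division/multiplication keeps the fewest: 3 significant figures.
Rounded: 1.69 × 10^5 kg·m/s.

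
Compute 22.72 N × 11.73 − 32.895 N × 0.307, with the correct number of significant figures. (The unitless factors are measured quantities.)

22.72 × 11.73 = 266.5056 → 266.5 N (4 s.f., last digit at the 10^-1 place).
32.895 × 0.307 = 10.098765 → 10.1 N (3 s.f., last digit at the 10^-1 place).
Difference: 256.406835 N; keep the coarser place, 10^-1.
Result: 256.4 N.

256.4 N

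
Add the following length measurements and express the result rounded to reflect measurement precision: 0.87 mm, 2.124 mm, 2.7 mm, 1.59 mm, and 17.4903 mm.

24.8 mm

0.87 mm + 2.124 mm + 2.7 mm + 1.59 mm + 17.4903 mm = 24.7743 mm.
Addition/subtraction keeps the fewest decimal places: 0.87 → 2 decimal places, 2.124 → 3 decimal places, 2.7 → 1 decimal place, 1.59 → 2 decimal places, 17.4903 → 4 decimal places; limit is 1.
Rounded to 1 decimal place: 24.8 mm.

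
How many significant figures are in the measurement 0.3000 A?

4

0.3000: leading zeros are not significant; trailing zeros after a decimal point are significant.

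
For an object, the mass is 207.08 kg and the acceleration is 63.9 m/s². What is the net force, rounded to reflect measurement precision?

1.32 × 10⁴ N

net force = 207.08 kg × 63.9 m/s² = 13232.412 N.
207.08 has 5 significant figures; 63.9 has 3.
Division/multiplication keeps the fewest: 3 significant figures.
Rounded: 1.32 × 10⁴ N.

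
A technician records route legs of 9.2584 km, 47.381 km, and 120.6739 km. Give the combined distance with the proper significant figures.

177.313 km

9.2584 km + 47.381 km + 120.6739 km = 177.3133 km.
Addition/subtraction keeps the fewest decimal places: 9.2584 → 4 decimal places, 47.381 → 3 decimal places, 120.6739 → 4 decimal places; limit is 3.
Rounded to 3 decimal places: 177.313 km.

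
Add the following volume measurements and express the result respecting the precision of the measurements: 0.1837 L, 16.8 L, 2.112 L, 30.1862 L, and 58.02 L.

107.3 L

0.1837 L + 16.8 L + 2.112 L + 30.1862 L + 58.02 L = 107.3019 L.
Addition/subtraction keeps the fewest decimal places: 0.1837 → 4 decimal places, 16.8 → 1 decimal place, 2.112 → 3 decimal places, 30.1862 → 4 decimal places, 58.02 → 2 decimal places; limit is 1.
Rounded to 1 decimal place: 107.3 L.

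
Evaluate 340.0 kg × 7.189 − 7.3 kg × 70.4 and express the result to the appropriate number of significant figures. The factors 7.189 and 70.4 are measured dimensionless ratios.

1.93 × 10^3 kg

340.0 × 7.189 = 2444.26 → 2444 kg (4 s.f., last digit at the 10^0 place).
7.3 × 70.4 = 513.92 → 5.1 × 10^2 kg (2 s.f., last digit at the 10^1 place).
Difference: 1930.34 kg; keep the coarser place, 10^1.
Result: 1.93 × 10^3 kg.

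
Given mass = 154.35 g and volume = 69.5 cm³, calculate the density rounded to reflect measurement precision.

2.22 g/cm³

density = 154.35 g ÷ 69.5 cm³ = 2.22086330935… g/cm³.
154.35 has 5 significant figures; 69.5 has 3.
Division/multiplication keeps the fewest: 3 significant figures.
Rounded: 2.22 g/cm³.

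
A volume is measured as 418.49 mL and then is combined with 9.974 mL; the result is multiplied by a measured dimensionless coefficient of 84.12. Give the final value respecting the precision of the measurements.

3.604 × 10^4 mL

418.49 mL + 9.974 mL = 428.464 mL; the sum is limited to 2 decimal places (5 s.f.).
Carrying full precision, 428.464 × 84.12 = 36042.39168 mL; 84.12 has 4 s.f., so the result keeps min(5, 4) = 4 s.f.
Rounded to 4 significant figures: 3.604 × 10^4 mL.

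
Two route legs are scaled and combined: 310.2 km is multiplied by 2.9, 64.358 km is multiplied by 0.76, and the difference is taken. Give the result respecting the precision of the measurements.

310.2 × 2.9 = 899.58 → 9.0 × 10^2 km (2 s.f., last digit at the 10^1 place).
64.358 × 0.76 = 48.91208 → 49 km (2 s.f., last digit at the 10^0 place).
Difference: 850.66792 km; keep the coarser place, 10^1.
Result: 8.5 × 10^2 km.

8.5 × 10^2 km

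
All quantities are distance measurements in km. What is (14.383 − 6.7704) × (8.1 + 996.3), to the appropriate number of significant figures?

14.383 − 6.7704 = 7.6126, limited to 3 d.p. → 4 s.f.; 8.1 + 996.3 = 1004.4, limited to 1 d.p. → 5 s.f.
Carrying full precision, 7.6126 × 1004.4 = 7646.09544; keep min(4, 5) = 4 s.f.
Rounded to 4 significant figures: 7646 km².

7646 km²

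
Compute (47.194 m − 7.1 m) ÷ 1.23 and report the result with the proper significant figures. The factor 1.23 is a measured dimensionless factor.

47.194 m − 7.1 m = 40.094 m; the difference is limited to 1 decimal place (3 s.f.).
Carrying full precision, 40.094 ÷ 1.23 = 32.5967479675… m; 1.23 has 3 s.f., so the result keeps min(3, 3) = 3 s.f.
Rounded to 3 significant figures: 32.6 m.

32.6 m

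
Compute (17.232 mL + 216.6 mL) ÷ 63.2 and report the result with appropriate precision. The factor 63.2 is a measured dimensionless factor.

17.232 mL + 216.6 mL = 233.832 mL; the sum is limited to 1 decimal place (4 s.f.).
Carrying full precision, 233.832 ÷ 63.2 = 3.69987341772… mL; 63.2 has 3 s.f., so the result keeps min(4, 3) = 3 s.f.
Rounded to 3 significant figures: 3.70 mL.

3.70 mL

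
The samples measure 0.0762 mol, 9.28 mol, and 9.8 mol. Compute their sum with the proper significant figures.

19.2 mol

0.0762 mol + 9.28 mol + 9.8 mol = 19.1562 mol.
Addition/subtraction keeps the fewest decimal places: 0.0762 → 4 decimal places, 9.28 → 2 decimal places, 9.8 → 1 decimal place; limit is 1.
Rounded to 1 decimal place: 19.2 mol.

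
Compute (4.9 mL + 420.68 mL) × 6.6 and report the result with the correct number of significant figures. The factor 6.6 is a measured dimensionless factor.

2.8 × 10³ mL

4.9 mL + 420.68 mL = 425.58 mL; the sum is limited to 1 decimal place (4 s.f.).
Carrying full precision, 425.58 × 6.6 = 2808.828 mL; 6.6 has 2 s.f., so the result keeps min(4, 2) = 2 s.f.
Rounded to 2 significant figures: 2.8 × 10³ mL.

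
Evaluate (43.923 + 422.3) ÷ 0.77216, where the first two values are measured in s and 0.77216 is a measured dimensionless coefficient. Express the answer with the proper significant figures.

603.8 s

43.923 s + 422.3 s = 466.223 s; the sum is limited to 1 decimal place (4 s.f.).
Carrying full precision, 466.223 ÷ 0.77216 = 603.790665147… s; 0.77216 has 5 s.f., so the result keeps min(4, 5) = 4 s.f.
Rounded to 4 significant figures: 603.8 s.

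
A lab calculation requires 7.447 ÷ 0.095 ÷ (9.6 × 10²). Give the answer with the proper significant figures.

7.447 ÷ 0.095 ÷ (9.6 × 10²) = 0.0816557017544…
Multiplication/division keeps the fewest significant figures: 7.447 → 4 s.f., 0.095 → 2 s.f., 9.6 × 10² → 2 s.f.; limit is 2.
Rounded to 2 significant figures: 0.082.

0.082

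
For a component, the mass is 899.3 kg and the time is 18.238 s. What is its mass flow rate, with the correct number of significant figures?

mass flow rate = 899.3 kg ÷ 18.238 s = 49.3091347735… kg/s.
899.3 has 4 significant figures; 18.238 has 5.
Division/multiplication keeps the fewest: 4 significant figures.
Rounded: 49.31 kg/s.

49.31 kg/s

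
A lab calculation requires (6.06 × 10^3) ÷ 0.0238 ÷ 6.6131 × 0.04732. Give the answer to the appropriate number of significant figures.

1.82 × 10^3

(6.06 × 10^3) ÷ 0.0238 ÷ 6.6131 × 0.04732 = 1821.94521213…
Multiplication/division keeps the fewest significant figures: 6.06 × 10^3 → 3 s.f., 0.0238 → 3 s.f., 6.6131 → 5 s.f., 0.04732 → 4 s.f.; limit is 3.
Rounded to 3 significant figures: 1.82 × 10^3.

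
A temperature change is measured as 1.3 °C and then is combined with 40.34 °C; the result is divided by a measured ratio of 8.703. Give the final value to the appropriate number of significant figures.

1.3 °C + 40.34 °C = 41.64 °C; the sum is limited to 1 decimal place (3 s.f.).
Carrying full precision, 41.64 ÷ 8.703 = 4.78455704929… °C; 8.703 has 4 s.f., so the result keeps min(3, 4) = 3 s.f.
Rounded to 3 significant figures: 4.78 °C.

4.78 °C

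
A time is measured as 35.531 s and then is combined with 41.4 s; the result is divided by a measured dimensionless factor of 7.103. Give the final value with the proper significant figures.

10.8 s

35.531 s + 41.4 s = 76.931 s; the sum is limited to 1 decimal place (3 s.f.).
Carrying full precision, 76.931 ÷ 7.103 = 10.8307757286… s; 7.103 has 4 s.f., so the result keeps min(3, 4) = 3 s.f.
Rounded to 3 significant figures: 10.8 s.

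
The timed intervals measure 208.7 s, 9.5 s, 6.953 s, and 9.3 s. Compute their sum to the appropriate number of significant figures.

208.7 s + 9.5 s + 6.953 s + 9.3 s = 234.453 s.
Addition/subtraction keeps the fewest decimal places: 208.7 → 1 decimal place, 9.5 → 1 decimal place, 6.953 → 3 decimal places, 9.3 → 1 decimal place; limit is 1.
Rounded to 1 decimal place: 234.5 s.

234.5 s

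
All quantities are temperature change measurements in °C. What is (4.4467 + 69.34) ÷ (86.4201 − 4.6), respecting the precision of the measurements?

4.4467 + 69.34 = 73.7867, limited to 2 d.p. → 4 s.f.; 86.4201 − 4.6 = 81.8201, limited to 1 d.p. → 3 s.f.
Carrying full precision, 73.7867 ÷ 81.8201 = 0.901816301862…; keep min(4, 3) = 3 s.f.
Rounded to 3 significant figures: 0.902.

0.902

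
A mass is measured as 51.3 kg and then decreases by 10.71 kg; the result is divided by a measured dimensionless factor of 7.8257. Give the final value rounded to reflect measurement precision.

51.3 kg − 10.71 kg = 40.59 kg; the difference is limited to 1 decimal place (3 s.f.).
Carrying full precision, 40.59 ÷ 7.8257 = 5.18675645629… kg; 7.8257 has 5 s.f., so the result keeps min(3, 5) = 3 s.f.
Rounded to 3 significant figures: 5.19 kg.

5.19 kg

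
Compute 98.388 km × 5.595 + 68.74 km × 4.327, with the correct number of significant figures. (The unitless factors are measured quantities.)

98.388 × 5.595 = 550.48086 → 550.5 km (4 s.f., last digit at the 10^-1 place).
68.74 × 4.327 = 297.43798 → 297.4 km (4 s.f., last digit at the 10^-1 place).
Sum: 847.91884 km; keep the coarser place, 10^-1.
Result: 847.9 km.

847.9 km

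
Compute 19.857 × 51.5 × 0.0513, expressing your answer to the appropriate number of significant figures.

52.5

19.857 × 51.5 × 0.0513 = 52.46120115
Multiplication/division keeps the fewest significant figures: 19.857 → 5 s.f., 51.5 → 3 s.f., 0.0513 → 3 s.f.; limit is 3.
Rounded to 3 significant figures: 52.5.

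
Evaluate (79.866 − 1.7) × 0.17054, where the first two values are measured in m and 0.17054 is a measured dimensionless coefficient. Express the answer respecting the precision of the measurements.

13.3 m

79.866 m − 1.7 m = 78.166 m; the difference is limited to 1 decimal place (3 s.f.).
Carrying full precision, 78.166 × 0.17054 = 13.33042964 m; 0.17054 has 5 s.f., so the result keeps min(3, 5) = 3 s.f.
Rounded to 3 significant figures: 13.3 m.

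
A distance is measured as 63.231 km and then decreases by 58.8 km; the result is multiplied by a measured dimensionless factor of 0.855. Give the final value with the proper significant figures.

3.8 km

63.231 km − 58.8 km = 4.431 km; the difference is limited to 1 decimal place (2 s.f.).
Carrying full precision, 4.431 × 0.855 = 3.788505 km; 0.855 has 3 s.f., so the result keeps min(2, 3) = 2 s.f.
Rounded to 2 significant figures: 3.8 km.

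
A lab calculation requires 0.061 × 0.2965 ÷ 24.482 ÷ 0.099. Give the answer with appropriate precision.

0.061 × 0.2965 ÷ 24.482 ÷ 0.099 = 0.00746229553108…
Multiplication/division keeps the fewest significant figures: 0.061 → 2 s.f., 0.2965 → 4 s.f., 24.482 → 5 s.f., 0.099 → 2 s.f.; limit is 2.
Rounded to 2 significant figures: 7.5 × 10⁻³.

7.5 × 10⁻³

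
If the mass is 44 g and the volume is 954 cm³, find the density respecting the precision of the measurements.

0.046 g/cm³

density = 44 g ÷ 954 cm³ = 0.0461215932914… g/cm³.
44 has 2 significant figures; 954 has 3.
Division/multiplication keeps the fewest: 2 significant figures.
Rounded: 0.046 g/cm³.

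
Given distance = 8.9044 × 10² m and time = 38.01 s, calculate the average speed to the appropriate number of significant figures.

23.43 m/s

average speed = 8.9044 × 10² m ÷ 38.01 s = 23.4264667193… m/s.
8.9044 × 10² has 5 significant figures; 38.01 has 4.
Division/multiplication keeps the fewest: 4 significant figures.
Rounded: 23.43 m/s.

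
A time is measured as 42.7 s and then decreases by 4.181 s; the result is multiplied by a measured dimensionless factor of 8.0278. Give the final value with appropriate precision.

309 s

42.7 s − 4.181 s = 38.519 s; the difference is limited to 1 decimal place (3 s.f.).
Carrying full precision, 38.519 × 8.0278 = 309.2228282 s; 8.0278 has 5 s.f., so the result keeps min(3, 5) = 3 s.f.
Rounded to 3 significant figures: 309 s.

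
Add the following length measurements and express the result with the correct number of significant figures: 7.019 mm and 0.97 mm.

7.019 mm + 0.97 mm = 7.989 mm.
Addition/subtraction keeps the fewest decimal places: 7.019 → 3 decimal places, 0.97 → 2 decimal places; limit is 2.
Rounded to 2 decimal places: 7.99 mm.

7.99 mm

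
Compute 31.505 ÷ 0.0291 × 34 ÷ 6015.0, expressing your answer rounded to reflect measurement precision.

31.505 ÷ 0.0291 × 34 ÷ 6015.0 = 6.11969503504…
Multiplication/division keeps the fewest significant figures: 31.505 → 5 s.f., 0.0291 → 3 s.f., 34 → 2 s.f., 6015.0 → 5 s.f.; limit is 2.
Rounded to 2 significant figures: 6.1.

6.1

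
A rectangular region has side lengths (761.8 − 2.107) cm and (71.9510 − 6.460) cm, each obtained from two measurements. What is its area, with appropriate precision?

761.8 − 2.107 = 759.693, limited to 1 d.p. → 4 s.f.; 71.9510 − 6.460 = 65.4910, limited to 3 d.p. → 5 s.f.
Carrying full precision, 759.693 × 65.4910 = 49753.054263; keep min(4, 5) = 4 s.f.
Rounded to 4 significant figures: 4.975 × 10^4 cm².

4.975 × 10^4 cm²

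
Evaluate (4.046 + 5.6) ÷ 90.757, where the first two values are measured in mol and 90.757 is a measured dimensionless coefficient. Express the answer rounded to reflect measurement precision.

0.11 mol

4.046 mol + 5.6 mol = 9.646 mol; the sum is limited to 1 decimal place (2 s.f.).
Carrying full precision, 9.646 ÷ 90.757 = 0.106283812819… mol; 90.757 has 5 s.f., so the result keeps min(2, 5) = 2 s.f.
Rounded to 2 significant figures: 0.11 mol.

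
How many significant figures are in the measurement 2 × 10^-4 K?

2 × 10^-4: in scientific notation every digit of the coefficient is significant.

1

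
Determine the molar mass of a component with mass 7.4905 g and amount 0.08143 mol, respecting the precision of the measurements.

91.99 g/mol

molar mass = 7.4905 g ÷ 0.08143 mol = 91.9869826845… g/mol.
7.4905 has 5 significant figures; 0.08143 has 4.
Division/multiplication keeps the fewest: 4 significant figures.
Rounded: 91.99 g/mol.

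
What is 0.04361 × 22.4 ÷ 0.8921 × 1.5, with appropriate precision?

1.6

0.04361 × 22.4 ÷ 0.8921 × 1.5 = 1.64252438067…
Multiplication/division keeps the fewest significant figures: 0.04361 → 4 s.f., 22.4 → 3 s.f., 0.8921 → 4 s.f., 1.5 → 2 s.f.; limit is 2.
Rounded to 2 significant figures: 1.6.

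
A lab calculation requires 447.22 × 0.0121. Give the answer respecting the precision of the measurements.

447.22 × 0.0121 = 5.411362
Multiplication/division keeps the fewest significant figures: 447.22 → 5 s.f., 0.0121 → 3 s.f.; limit is 3.
Rounded to 3 significant figures: 5.41.

5.41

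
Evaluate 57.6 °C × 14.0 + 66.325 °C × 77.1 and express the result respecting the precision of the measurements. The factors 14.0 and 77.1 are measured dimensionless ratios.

57.6 × 14.0 = 806.4 → 806 °C (3 s.f., last digit at the 10^0 place).
66.325 × 77.1 = 5113.6575 → 5.11 × 10³ °C (3 s.f., last digit at the 10^1 place).
Sum: 5920.0575 °C; keep the coarser place, 10^1.
Result: 5.92 × 10³ °C.

5.92 × 10³ °C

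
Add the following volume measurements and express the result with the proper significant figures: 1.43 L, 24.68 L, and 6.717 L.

1.43 L + 24.68 L + 6.717 L = 32.827 L.
Addition/subtraction keeps the fewest decimal places: 1.43 → 2 decimal places, 24.68 → 2 decimal places, 6.717 → 3 decimal places; limit is 2.
Rounded to 2 decimal places: 32.83 L.

32.83 L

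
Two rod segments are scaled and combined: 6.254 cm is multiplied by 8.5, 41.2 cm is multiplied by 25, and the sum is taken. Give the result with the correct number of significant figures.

6.254 × 8.5 = 53.159 → 53 cm (2 s.f., last digit at the 10^0 place).
41.2 × 25 = 1030 → 1.0 × 10^3 cm (2 s.f., last digit at the 10^2 place).
Sum: 1083.159 cm; keep the coarser place, 10^2.
Result: 1.1 × 10^3 cm.

1.1 × 10^3 cm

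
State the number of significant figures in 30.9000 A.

30.9000: trailing zeros after a decimal point are significant; zeros between nonzero digits are significant.

6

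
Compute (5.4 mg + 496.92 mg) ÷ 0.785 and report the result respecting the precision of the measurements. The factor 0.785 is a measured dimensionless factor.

6.40 × 10² mg

5.4 mg + 496.92 mg = 502.32 mg; the sum is limited to 1 decimal place (4 s.f.).
Carrying full precision, 502.32 ÷ 0.785 = 639.898089172… mg; 0.785 has 3 s.f., so the result keeps min(4, 3) = 3 s.f.
Rounded to 3 significant figures: 6.40 × 10² mg.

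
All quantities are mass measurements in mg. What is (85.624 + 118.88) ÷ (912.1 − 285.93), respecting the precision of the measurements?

0.3266

85.624 + 118.88 = 204.504, limited to 2 d.p. → 5 s.f.; 912.1 − 285.93 = 626.17, limited to 1 d.p. → 4 s.f.
Carrying full precision, 204.504 ÷ 626.17 = 0.326595014134…; keep min(5, 4) = 4 s.f.
Rounded to 4 significant figures: 0.3266.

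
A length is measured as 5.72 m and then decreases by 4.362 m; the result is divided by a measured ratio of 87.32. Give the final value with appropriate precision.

5.72 m − 4.362 m = 1.358 m; the difference is limited to 2 decimal places (3 s.f.).
Carrying full precision, 1.358 ÷ 87.32 = 0.0155519926706… m; 87.32 has 4 s.f., so the result keeps min(3, 4) = 3 s.f.
Rounded to 3 significant figures: 0.0156 m.

0.0156 m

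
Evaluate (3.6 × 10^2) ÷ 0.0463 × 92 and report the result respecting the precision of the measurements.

(3.6 × 10^2) ÷ 0.0463 × 92 = 715334.773218…
Multiplication/division keeps the fewest significant figures: 3.6 × 10^2 → 2 s.f., 0.0463 → 3 s.f., 92 → 2 s.f.; limit is 2.
Rounded to 2 significant figures: 7.2 × 10^5.

7.2 × 10^5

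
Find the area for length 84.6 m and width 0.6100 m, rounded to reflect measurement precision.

51.6 m²

area = 84.6 m × 0.6100 m = 51.606 m².
84.6 has 3 significant figures; 0.6100 has 4.
Division/multiplication keeps the fewest: 3 significant figures.
Rounded: 51.6 m².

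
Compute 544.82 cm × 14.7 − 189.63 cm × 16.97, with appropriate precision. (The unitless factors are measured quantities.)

4.79 × 10^3 cm

544.82 × 14.7 = 8008.854 → 8.01 × 10^3 cm (3 s.f., last digit at the 10^1 place).
189.63 × 16.97 = 3218.0211 → 3218 cm (4 s.f., last digit at the 10^0 place).
Difference: 4790.8329 cm; keep the coarser place, 10^1.
Result: 4.79 × 10^3 cm.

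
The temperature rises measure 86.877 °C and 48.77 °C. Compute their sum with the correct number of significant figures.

86.877 °C + 48.77 °C = 135.647 °C.
Addition/subtraction keeps the fewest decimal places: 86.877 → 3 decimal places, 48.77 → 2 decimal places; limit is 2.
Rounded to 2 decimal places: 135.65 °C.

135.65 °C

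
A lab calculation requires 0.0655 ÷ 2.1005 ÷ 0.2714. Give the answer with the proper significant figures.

0.115

0.0655 ÷ 2.1005 ÷ 0.2714 = 0.114897021571…
Multiplication/division keeps the fewest significant figures: 0.0655 → 3 s.f., 2.1005 → 5 s.f., 0.2714 → 4 s.f.; limit is 3.
Rounded to 3 significant figures: 0.115.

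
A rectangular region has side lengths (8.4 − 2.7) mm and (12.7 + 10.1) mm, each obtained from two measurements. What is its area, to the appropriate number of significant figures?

8.4 − 2.7 = 5.7, limited to 1 d.p. → 2 s.f.; 12.7 + 10.1 = 22.8, limited to 1 d.p. → 3 s.f.
Carrying full precision, 5.7 × 22.8 = 129.96; keep min(2, 3) = 2 s.f.
Rounded to 2 significant figures: 1.3 × 10² mm².

1.3 × 10² mm²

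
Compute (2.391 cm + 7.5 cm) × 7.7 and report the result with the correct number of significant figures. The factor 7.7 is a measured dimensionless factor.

76 cm

2.391 cm + 7.5 cm = 9.891 cm; the sum is limited to 1 decimal place (2 s.f.).
Carrying full precision, 9.891 × 7.7 = 76.1607 cm; 7.7 has 2 s.f., so the result keeps min(2, 2) = 2 s.f.
Rounded to 2 significant figures: 76 cm.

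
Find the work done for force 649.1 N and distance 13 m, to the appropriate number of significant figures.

8.4 × 10^3 J

work done = 649.1 N × 13 m = 8438.3 J.
649.1 has 4 significant figures; 13 has 2.
Division/multiplication keeps the fewest: 2 significant figures.
Rounded: 8.4 × 10^3 J.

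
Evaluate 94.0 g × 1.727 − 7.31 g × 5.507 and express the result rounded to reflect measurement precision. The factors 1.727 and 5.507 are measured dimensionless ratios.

94.0 × 1.727 = 162.338 → 162 g (3 s.f., last digit at the 10^0 place).
7.31 × 5.507 = 40.25617 → 40.3 g (3 s.f., last digit at the 10^-1 place).
Difference: 122.08183 g; keep the coarser place, 10^0.
Result: 122 g.

122 g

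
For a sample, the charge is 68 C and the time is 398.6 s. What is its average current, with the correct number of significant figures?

average current = 68 C ÷ 398.6 s = 0.170597089814… A.
68 has 2 significant figures; 398.6 has 4.
Division/multiplication keeps the fewest: 2 significant figures.
Rounded: 0.17 A.

0.17 A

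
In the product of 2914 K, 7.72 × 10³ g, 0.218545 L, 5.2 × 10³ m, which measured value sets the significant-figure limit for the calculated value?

2914 K → 4 s.f.; 7.72 × 10³ g → 3 s.f.; 0.218545 L → 6 s.f.; 5.2 × 10³ m → 2 s.f.
The fewest is 2 significant figures, from 5.2 × 10³ m.

5.2 × 10³ m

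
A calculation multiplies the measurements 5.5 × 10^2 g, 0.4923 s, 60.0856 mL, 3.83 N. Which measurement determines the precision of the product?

5.5 × 10^2 g → 2 s.f.; 0.4923 s → 4 s.f.; 60.0856 mL → 6 s.f.; 3.83 N → 3 s.f.
The fewest is 2 significant figures, from 5.5 × 10^2 g.

5.5 × 10^2 g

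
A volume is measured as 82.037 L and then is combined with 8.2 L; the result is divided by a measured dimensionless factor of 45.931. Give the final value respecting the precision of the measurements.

82.037 L + 8.2 L = 90.237 L; the sum is limited to 1 decimal place (3 s.f.).
Carrying full precision, 90.237 ÷ 45.931 = 1.96462084431… L; 45.931 has 5 s.f., so the result keeps min(3, 5) = 3 s.f.
Rounded to 3 significant figures: 1.96 L.

1.96 L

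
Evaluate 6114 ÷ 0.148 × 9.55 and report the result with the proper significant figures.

6114 ÷ 0.148 × 9.55 = 394518.243243…
Multiplication/division keeps the fewest significant figures: 6114 → 4 s.f., 0.148 → 3 s.f., 9.55 → 3 s.f.; limit is 3.
Rounded to 3 significant figures: 3.95 × 10⁵.

3.95 × 10⁵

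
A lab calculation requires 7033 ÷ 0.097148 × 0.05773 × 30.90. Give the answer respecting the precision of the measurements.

7033 ÷ 0.097148 × 0.05773 × 30.90 = 129141.786563…
Multiplication/division keeps the fewest significant figures: 7033 → 4 s.f., 0.097148 → 5 s.f., 0.05773 → 4 s.f., 30.90 → 4 s.f.; limit is 4.
Rounded to 4 significant figures: 1.291 × 10⁵.

1.291 × 10⁵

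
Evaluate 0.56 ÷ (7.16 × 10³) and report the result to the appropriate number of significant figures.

0.56 ÷ (7.16 × 10³) = 0.0000782122905028…
Multiplication/division keeps the fewest significant figures: 0.56 → 2 s.f., 7.16 × 10³ → 3 s.f.; limit is 2.
Rounded to 2 significant figures: 7.8 × 10⁻⁵.

7.8 × 10⁻⁵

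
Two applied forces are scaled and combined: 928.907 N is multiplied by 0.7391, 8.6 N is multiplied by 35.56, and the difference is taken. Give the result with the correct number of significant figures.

928.907 × 0.7391 = 686.5551637 → 686.6 N (4 s.f., last digit at the 10^-1 place).
8.6 × 35.56 = 305.816 → 3.1 × 10^2 N (2 s.f., last digit at the 10^1 place).
Difference: 380.7391637 N; keep the coarser place, 10^1.
Result: 3.8 × 10^2 N.

3.8 × 10^2 N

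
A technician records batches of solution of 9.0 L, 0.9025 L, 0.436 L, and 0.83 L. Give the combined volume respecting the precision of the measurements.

9.0 L + 0.9025 L + 0.436 L + 0.83 L = 11.1685 L.
Addition/subtraction keeps the fewest decimal places: 9.0 → 1 decimal place, 0.9025 → 4 decimal places, 0.436 → 3 decimal places, 0.83 → 2 decimal places; limit is 1.
Rounded to 1 decimal place: 11.2 L.

11.2 L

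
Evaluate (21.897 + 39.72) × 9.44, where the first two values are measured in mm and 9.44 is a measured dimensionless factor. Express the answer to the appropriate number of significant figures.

21.897 mm + 39.72 mm = 61.617 mm; the sum is limited to 2 decimal places (4 s.f.).
Carrying full precision, 61.617 × 9.44 = 581.66448 mm; 9.44 has 3 s.f., so the result keeps min(4, 3) = 3 s.f.
Rounded to 3 significant figures: 582 mm.

582 mm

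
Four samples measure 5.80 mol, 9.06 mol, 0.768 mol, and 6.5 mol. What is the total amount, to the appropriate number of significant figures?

22.1 mol

5.80 mol + 9.06 mol + 0.768 mol + 6.5 mol = 22.128 mol.
Addition/subtraction keeps the fewest decimal places: 5.80 → 2 decimal places, 9.06 → 2 decimal places, 0.768 → 3 decimal places, 6.5 → 1 decimal place; limit is 1.
Rounded to 1 decimal place: 22.1 mol.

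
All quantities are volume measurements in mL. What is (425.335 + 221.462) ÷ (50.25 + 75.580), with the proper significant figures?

5.1402

425.335 + 221.462 = 646.797, limited to 3 d.p. → 6 s.f.; 50.25 + 75.580 = 125.830, limited to 2 d.p. → 5 s.f.
Carrying full precision, 646.797 ÷ 125.830 = 5.1402447747…; keep min(6, 5) = 5 s.f.
Rounded to 5 significant figures: 5.1402.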